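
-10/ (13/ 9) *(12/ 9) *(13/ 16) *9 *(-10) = 675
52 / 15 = 3.47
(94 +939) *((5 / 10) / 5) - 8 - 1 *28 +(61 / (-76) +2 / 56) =88489 / 1330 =66.53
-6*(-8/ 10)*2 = 48/ 5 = 9.60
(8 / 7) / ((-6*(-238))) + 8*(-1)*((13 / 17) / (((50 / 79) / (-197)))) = 1904.18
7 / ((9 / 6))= 14 / 3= 4.67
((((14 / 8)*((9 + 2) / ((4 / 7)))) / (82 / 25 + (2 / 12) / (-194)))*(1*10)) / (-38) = -19606125 / 7252148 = -2.70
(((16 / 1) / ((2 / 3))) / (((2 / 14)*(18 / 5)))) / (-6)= -70 / 9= -7.78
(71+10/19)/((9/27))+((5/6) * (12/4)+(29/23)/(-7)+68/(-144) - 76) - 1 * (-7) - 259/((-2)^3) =39600943/220248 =179.80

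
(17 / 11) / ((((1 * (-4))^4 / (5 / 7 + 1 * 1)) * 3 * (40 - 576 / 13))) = -0.00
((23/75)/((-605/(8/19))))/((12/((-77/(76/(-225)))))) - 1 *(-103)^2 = -421283551/39710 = -10609.00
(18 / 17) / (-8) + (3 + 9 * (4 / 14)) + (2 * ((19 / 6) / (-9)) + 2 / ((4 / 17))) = 170101 / 12852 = 13.24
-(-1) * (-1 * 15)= -15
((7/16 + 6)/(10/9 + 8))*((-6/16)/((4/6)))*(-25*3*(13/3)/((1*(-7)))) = -2711475/146944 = -18.45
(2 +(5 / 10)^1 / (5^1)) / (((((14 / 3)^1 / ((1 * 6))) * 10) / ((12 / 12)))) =27 / 100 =0.27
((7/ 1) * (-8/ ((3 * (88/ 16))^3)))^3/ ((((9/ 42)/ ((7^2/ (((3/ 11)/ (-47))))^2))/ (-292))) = 1949542939061387264/ 10356281643411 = 188247.39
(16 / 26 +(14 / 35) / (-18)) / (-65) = -347 / 38025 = -0.01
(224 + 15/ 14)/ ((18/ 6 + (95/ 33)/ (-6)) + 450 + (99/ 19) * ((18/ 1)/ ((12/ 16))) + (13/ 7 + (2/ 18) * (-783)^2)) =5927031/ 1809157123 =0.00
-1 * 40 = -40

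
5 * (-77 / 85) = -4.53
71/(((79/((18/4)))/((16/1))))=5112/79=64.71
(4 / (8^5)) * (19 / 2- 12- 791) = -1587 / 16384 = -0.10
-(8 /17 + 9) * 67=-10787 /17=-634.53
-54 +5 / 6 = -319 / 6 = -53.17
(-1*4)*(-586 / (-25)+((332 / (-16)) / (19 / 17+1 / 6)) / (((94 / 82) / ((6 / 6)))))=-5754358 / 153925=-37.38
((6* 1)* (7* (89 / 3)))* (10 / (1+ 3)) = 3115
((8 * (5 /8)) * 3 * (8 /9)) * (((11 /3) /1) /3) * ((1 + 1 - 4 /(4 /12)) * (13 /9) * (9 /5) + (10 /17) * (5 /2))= -61160 /153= -399.74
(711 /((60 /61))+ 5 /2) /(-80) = -14507 /1600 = -9.07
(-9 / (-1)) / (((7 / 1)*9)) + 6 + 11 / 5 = 8.34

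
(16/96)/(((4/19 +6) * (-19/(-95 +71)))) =2/59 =0.03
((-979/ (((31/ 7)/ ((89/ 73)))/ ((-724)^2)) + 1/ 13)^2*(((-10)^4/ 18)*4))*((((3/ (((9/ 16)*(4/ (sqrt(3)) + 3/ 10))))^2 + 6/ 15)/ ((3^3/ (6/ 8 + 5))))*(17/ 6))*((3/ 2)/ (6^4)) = 94176518941110511790286320963964151625/ 505808119156144471524 - 1080635389130366503091241055840000000*sqrt(3)/ 42150676596345372627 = 141784861578709610.09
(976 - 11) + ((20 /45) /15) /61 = 7946779 /8235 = 965.00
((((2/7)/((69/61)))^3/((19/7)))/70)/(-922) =-453962/4934758717665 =-0.00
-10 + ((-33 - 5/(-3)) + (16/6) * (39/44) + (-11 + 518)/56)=-55285/1848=-29.92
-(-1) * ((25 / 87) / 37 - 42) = -135173 / 3219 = -41.99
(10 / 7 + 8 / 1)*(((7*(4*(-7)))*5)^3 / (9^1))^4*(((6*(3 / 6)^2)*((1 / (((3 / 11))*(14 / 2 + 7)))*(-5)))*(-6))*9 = 9688849344072531024465920000000000000 / 81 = 119615424000895444746492800000000000.00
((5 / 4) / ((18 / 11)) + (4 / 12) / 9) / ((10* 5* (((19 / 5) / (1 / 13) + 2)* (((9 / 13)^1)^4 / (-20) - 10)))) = -4941053 / 158729930316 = -0.00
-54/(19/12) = -648/19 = -34.11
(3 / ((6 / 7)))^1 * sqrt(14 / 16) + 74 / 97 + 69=7 * sqrt(14) / 8 + 6767 / 97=73.04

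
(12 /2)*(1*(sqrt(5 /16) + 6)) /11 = 3*sqrt(5) /22 + 36 /11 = 3.58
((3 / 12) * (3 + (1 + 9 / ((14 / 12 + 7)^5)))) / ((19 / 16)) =4519883920 / 5367029731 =0.84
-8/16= -0.50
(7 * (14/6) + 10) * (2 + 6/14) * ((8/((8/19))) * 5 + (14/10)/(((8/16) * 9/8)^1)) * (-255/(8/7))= -100159597/72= -1391105.51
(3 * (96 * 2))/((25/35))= 4032/5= 806.40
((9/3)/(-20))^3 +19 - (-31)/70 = 1088611/56000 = 19.44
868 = 868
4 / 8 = 1 / 2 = 0.50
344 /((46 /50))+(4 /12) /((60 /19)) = 1548437 /4140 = 374.02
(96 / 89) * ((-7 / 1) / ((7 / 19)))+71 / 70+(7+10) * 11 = 1043649 / 6230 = 167.52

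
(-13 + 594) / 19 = 581 / 19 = 30.58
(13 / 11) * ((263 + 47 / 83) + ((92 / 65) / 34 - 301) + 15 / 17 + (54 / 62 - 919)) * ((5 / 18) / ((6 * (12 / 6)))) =-1357097791 / 51964308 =-26.12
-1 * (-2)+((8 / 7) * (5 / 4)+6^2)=276 / 7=39.43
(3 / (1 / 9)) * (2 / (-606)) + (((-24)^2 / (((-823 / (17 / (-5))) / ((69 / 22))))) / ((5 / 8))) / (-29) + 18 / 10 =861198048 / 662905925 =1.30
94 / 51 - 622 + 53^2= 111631 / 51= 2188.84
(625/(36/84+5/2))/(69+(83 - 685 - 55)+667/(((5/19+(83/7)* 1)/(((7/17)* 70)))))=0.21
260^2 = 67600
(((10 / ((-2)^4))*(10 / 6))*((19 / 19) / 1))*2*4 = 25 / 3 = 8.33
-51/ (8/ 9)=-459/ 8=-57.38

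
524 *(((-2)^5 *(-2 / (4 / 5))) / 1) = 41920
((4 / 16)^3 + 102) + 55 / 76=124931 / 1216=102.74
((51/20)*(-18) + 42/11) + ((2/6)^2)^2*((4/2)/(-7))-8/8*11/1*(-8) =2863697/62370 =45.91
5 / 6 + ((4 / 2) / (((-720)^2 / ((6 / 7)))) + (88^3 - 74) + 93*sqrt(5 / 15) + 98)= 31*sqrt(3) + 206084642401 / 302400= 681550.53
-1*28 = -28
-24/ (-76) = 6/ 19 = 0.32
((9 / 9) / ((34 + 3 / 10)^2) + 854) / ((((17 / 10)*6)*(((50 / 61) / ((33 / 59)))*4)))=1982851299 / 138825820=14.28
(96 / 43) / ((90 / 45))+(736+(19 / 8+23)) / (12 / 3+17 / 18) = 2374305 / 15308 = 155.10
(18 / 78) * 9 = 27 / 13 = 2.08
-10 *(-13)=130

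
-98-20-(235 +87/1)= -440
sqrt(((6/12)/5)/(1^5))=sqrt(10)/10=0.32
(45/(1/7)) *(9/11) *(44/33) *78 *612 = 16403825.45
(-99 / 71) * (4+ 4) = -792 / 71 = -11.15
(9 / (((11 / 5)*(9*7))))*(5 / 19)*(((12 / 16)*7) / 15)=5 / 836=0.01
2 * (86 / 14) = 86 / 7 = 12.29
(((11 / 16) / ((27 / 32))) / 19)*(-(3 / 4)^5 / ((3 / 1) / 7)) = -231 / 9728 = -0.02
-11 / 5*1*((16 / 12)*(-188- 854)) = 45848 / 15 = 3056.53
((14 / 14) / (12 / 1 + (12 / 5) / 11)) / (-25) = -11 / 3360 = -0.00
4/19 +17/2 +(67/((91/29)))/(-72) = 1047439/124488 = 8.41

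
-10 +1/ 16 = -159/ 16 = -9.94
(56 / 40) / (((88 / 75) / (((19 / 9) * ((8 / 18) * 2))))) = 665 / 297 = 2.24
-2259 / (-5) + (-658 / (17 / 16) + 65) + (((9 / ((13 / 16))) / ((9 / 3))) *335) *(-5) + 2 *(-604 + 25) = -8226846 / 1105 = -7445.11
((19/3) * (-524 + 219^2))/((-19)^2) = 47437/57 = 832.23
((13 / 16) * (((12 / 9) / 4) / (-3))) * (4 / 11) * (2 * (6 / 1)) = -13 / 33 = -0.39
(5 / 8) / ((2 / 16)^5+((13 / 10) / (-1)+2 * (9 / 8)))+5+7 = 1970236 / 155653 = 12.66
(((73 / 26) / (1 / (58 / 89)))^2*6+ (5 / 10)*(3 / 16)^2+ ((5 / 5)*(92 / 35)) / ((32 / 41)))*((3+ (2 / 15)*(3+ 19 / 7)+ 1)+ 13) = 210029966520799 / 503760391680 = 416.92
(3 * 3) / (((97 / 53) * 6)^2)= 2809 / 37636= 0.07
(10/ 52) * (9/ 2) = 45/ 52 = 0.87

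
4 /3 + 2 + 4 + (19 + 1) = 82 /3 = 27.33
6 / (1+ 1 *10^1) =6 / 11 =0.55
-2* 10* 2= -40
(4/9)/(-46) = -2/207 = -0.01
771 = 771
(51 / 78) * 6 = 51 / 13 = 3.92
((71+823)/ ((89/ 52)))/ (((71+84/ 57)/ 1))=294424/ 40851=7.21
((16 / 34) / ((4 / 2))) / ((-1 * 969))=-4 / 16473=-0.00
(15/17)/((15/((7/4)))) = 7/68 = 0.10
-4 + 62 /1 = 58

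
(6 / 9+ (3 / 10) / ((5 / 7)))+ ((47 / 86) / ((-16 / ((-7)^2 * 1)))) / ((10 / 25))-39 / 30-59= -13085257 / 206400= -63.40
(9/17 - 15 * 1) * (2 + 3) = -1230/17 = -72.35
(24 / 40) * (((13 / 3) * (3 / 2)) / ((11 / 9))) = 351 / 110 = 3.19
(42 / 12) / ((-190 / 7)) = -49 / 380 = -0.13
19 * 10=190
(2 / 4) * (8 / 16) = 0.25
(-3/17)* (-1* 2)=6/17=0.35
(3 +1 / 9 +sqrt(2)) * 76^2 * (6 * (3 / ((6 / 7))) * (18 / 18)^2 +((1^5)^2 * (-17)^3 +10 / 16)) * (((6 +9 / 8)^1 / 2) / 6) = -1878796703 / 36 -268399529 * sqrt(2) / 16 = -75912188.18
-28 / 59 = -0.47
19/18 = 1.06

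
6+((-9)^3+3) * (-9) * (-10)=-65334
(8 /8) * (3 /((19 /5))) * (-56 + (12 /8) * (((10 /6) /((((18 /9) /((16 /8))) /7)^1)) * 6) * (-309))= -25658.68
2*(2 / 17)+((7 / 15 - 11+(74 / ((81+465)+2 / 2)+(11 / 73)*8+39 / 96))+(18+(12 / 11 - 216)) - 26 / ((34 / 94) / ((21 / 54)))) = -2509815901951 / 10752619680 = -233.41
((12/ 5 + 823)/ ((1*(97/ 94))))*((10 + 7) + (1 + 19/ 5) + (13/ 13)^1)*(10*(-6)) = -530699184/ 485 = -1094225.12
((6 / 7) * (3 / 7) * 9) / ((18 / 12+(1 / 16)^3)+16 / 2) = 221184 / 635579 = 0.35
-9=-9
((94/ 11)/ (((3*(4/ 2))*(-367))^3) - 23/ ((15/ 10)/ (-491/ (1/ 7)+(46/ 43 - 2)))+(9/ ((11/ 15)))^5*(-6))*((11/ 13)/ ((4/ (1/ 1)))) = -59811565774880104946693/ 174769034934512304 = -342232.05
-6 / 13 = -0.46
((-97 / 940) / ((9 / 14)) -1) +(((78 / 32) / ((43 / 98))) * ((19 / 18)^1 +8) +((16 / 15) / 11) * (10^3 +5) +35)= 2906743589 / 16006320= 181.60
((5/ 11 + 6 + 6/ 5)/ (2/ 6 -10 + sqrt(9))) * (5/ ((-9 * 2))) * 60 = 19.14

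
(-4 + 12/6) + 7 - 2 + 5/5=4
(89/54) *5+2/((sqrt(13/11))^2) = 9.93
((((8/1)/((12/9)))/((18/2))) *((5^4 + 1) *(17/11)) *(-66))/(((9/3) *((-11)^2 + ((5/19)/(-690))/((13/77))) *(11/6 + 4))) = -2901945696/144351515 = -20.10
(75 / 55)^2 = 225 / 121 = 1.86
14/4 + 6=19/2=9.50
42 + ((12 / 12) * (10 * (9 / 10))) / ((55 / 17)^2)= 129651 / 3025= 42.86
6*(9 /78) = 9 /13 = 0.69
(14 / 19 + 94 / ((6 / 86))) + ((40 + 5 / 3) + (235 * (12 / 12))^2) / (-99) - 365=2397265 / 5643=424.82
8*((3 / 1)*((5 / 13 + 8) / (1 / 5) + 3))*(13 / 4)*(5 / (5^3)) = 3504 / 25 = 140.16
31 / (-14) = -31 / 14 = -2.21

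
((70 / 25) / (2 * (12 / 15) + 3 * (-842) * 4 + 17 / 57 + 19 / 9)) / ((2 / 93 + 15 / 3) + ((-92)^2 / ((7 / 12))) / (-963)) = 27793143 / 1007118572246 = 0.00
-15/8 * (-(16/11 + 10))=945/44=21.48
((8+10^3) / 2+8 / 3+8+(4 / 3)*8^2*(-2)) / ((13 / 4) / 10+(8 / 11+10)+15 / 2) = 151360 / 8163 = 18.54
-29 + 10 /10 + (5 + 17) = -6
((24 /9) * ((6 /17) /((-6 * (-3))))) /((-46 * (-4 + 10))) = -0.00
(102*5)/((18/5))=425/3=141.67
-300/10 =-30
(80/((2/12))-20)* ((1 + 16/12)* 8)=25760/3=8586.67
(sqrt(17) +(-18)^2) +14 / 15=sqrt(17) +4874 / 15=329.06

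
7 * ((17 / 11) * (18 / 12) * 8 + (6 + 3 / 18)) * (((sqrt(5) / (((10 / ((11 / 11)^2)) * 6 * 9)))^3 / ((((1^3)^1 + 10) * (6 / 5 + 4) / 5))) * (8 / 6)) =11417 * sqrt(5) / 17833742784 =0.00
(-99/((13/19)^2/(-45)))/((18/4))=357390/169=2114.73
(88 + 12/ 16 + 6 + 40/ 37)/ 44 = 14183/ 6512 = 2.18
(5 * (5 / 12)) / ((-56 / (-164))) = 1025 / 168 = 6.10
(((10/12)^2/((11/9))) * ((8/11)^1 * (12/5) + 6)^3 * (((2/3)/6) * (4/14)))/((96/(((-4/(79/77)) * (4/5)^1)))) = -715822/2628725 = -0.27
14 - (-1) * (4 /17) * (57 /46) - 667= -255209 /391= -652.71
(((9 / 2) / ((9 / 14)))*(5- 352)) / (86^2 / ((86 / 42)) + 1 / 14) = -34006 / 50569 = -0.67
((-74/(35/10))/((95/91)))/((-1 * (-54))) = -962/2565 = -0.38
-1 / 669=-0.00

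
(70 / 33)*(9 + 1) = 700 / 33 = 21.21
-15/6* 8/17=-20/17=-1.18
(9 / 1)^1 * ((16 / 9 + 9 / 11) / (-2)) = -257 / 22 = -11.68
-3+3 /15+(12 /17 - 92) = -7998 /85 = -94.09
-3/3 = -1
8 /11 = 0.73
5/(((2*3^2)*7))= 5/126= 0.04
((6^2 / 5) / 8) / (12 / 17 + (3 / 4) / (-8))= 272 / 185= 1.47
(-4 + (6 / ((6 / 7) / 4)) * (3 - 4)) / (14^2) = -8 / 49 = -0.16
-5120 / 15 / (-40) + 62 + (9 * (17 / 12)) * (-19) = -10303 / 60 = -171.72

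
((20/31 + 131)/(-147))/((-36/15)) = 2915/7812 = 0.37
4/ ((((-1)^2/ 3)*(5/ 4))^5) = 995328/ 3125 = 318.50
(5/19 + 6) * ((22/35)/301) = 374/28595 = 0.01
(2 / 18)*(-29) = -29 / 9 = -3.22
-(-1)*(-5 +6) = 1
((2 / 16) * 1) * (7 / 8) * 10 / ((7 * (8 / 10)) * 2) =25 / 256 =0.10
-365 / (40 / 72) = -657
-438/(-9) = 146/3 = 48.67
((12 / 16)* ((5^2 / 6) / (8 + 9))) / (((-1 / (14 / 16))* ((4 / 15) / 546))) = -716625 / 2176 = -329.33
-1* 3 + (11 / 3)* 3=8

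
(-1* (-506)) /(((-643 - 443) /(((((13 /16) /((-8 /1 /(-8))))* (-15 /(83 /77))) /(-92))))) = -55055 /961472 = -0.06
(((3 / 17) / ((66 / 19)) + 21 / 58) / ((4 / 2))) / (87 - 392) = -2239 / 3308030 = -0.00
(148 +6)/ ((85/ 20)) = 616/ 17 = 36.24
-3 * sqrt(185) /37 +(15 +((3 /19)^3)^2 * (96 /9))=705695991 /47045881 - 3 * sqrt(185) /37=13.90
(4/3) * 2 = 8/3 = 2.67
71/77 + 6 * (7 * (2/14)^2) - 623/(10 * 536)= 686349/412720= 1.66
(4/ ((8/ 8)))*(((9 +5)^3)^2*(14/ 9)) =421654016/ 9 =46850446.22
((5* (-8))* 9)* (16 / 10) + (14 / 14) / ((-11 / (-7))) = -6329 / 11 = -575.36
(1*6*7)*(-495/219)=-6930/73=-94.93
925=925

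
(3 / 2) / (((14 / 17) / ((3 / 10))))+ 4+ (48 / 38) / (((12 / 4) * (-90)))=217459 / 47880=4.54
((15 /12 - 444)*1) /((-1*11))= 161 /4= 40.25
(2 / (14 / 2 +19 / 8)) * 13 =208 / 75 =2.77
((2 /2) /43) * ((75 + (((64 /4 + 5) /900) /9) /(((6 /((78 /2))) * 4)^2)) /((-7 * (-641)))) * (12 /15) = 12961183 /41675256000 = 0.00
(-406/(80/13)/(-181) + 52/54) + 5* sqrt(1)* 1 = 1236893/195480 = 6.33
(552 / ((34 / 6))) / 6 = 276 / 17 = 16.24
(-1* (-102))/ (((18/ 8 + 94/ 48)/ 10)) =24480/ 101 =242.38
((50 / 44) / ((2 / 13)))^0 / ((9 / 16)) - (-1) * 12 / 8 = 59 / 18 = 3.28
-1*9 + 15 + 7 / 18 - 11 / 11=97 / 18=5.39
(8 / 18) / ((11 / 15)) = 0.61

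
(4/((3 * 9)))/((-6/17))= -0.42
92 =92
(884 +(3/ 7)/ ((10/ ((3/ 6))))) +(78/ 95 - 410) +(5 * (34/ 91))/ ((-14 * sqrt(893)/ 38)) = 1263081/ 2660 - 170 * sqrt(893)/ 29939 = 474.67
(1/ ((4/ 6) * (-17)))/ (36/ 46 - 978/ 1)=23/ 254728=0.00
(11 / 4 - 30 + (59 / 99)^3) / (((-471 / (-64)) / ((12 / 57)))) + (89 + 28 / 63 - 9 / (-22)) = 1547001012259 / 17366411502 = 89.08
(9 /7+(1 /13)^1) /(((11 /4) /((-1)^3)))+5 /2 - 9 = -14005 /2002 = -7.00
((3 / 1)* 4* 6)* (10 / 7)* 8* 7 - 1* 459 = 5301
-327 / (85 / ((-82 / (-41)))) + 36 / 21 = -3558 / 595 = -5.98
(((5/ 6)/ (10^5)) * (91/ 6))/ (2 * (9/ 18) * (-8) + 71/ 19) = -1729/ 58320000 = -0.00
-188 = -188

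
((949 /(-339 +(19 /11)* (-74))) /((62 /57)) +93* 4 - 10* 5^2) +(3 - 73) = 1227709 /24490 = 50.13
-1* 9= -9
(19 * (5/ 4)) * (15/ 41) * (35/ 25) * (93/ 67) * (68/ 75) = 210273/ 13735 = 15.31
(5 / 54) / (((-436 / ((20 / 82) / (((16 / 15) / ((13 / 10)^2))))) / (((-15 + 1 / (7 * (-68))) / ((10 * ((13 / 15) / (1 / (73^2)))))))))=464165 / 17412223911936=0.00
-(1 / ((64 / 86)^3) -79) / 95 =501833 / 622592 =0.81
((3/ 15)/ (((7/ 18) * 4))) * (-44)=-198/ 35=-5.66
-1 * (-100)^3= 1000000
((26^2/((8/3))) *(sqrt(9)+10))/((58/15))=98865/116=852.28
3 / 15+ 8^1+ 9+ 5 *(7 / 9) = 949 / 45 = 21.09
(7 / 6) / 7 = 1 / 6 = 0.17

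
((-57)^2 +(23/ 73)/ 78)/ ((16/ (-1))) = -18499829/ 91104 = -203.06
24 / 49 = 0.49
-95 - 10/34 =-1620/17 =-95.29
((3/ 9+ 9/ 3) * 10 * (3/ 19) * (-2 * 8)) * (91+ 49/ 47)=-6921600/ 893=-7750.95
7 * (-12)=-84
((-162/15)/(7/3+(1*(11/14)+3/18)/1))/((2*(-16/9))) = 1701/1840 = 0.92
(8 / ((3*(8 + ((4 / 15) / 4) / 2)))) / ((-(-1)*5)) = 16 / 241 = 0.07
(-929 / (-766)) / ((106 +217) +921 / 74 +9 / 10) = 171865 / 47663584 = 0.00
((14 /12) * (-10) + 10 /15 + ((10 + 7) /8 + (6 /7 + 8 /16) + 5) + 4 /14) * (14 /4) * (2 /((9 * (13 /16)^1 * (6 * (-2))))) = 0.18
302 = 302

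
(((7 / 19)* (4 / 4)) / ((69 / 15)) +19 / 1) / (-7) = -8338 / 3059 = -2.73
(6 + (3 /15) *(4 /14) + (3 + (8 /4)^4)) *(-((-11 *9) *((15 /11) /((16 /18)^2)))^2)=-20973319065 /28672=-731491.32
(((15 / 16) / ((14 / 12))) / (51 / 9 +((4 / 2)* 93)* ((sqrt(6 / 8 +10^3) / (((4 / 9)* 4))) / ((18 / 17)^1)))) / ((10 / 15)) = -25920 / 37079983381 +225990* sqrt(4003) / 37079983381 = 0.00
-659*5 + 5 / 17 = -3294.71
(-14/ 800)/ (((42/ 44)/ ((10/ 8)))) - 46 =-46.02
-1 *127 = -127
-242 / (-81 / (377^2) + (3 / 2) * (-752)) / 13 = 0.02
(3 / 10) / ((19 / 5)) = 3 / 38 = 0.08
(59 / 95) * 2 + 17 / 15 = 2.38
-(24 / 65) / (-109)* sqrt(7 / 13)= 24* sqrt(91) / 92105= 0.00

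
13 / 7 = 1.86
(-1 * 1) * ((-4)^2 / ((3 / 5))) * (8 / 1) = -640 / 3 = -213.33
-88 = -88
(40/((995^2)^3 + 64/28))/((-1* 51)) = -280/346422985840186828941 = -0.00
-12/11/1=-12/11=-1.09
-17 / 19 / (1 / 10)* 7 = -1190 / 19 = -62.63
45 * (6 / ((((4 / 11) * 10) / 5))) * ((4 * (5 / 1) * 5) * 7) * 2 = 519750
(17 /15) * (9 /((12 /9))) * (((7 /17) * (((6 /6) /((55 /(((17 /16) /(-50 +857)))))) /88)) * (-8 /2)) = -357 /104156800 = -0.00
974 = 974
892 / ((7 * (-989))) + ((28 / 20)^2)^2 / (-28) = -4604589 / 17307500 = -0.27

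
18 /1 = 18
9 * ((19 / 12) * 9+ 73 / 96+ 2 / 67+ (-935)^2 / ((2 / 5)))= 42172904217 / 2144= 19670197.86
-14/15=-0.93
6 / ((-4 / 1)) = -1.50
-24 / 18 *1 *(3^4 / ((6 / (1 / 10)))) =-9 / 5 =-1.80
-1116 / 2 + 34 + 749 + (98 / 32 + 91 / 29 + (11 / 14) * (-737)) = -1129885 / 3248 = -347.87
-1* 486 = -486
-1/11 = -0.09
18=18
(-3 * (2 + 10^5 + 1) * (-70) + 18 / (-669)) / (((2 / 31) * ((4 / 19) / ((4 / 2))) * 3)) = 229864145423 / 223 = 1030780921.18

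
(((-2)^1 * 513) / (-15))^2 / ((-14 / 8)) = -467856 / 175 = -2673.46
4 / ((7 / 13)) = 52 / 7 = 7.43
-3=-3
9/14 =0.64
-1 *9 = -9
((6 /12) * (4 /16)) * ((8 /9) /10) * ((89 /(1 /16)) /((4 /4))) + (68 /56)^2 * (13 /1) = 308617 /8820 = 34.99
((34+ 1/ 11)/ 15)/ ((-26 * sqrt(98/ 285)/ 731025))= -18275625 * sqrt(570)/ 4004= -108972.17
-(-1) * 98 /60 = 49 /30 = 1.63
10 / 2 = 5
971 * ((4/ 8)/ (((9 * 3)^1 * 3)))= 971/ 162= 5.99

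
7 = 7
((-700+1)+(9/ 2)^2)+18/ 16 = -5421/ 8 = -677.62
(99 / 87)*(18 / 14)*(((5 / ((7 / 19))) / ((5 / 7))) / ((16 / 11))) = 62073 / 3248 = 19.11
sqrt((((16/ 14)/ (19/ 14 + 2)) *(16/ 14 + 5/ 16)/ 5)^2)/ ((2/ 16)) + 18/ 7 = 5534/ 1645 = 3.36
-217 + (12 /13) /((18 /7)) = -8449 /39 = -216.64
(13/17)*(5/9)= 65/153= 0.42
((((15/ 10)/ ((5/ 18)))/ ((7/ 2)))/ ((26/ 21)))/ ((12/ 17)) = 459/ 260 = 1.77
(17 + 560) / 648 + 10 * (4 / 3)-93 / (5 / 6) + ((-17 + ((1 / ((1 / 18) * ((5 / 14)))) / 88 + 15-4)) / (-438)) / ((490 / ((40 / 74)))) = -91863136837 / 943383672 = -97.38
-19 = -19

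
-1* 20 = -20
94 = 94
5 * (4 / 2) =10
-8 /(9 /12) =-10.67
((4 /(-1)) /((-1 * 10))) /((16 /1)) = 1 /40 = 0.02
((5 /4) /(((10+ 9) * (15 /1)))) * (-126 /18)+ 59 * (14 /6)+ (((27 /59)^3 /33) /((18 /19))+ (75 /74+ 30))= 3214239157381 /19058349684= 168.65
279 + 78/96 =4477/16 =279.81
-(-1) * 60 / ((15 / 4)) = 16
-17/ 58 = -0.29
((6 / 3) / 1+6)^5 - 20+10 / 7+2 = 229260 / 7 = 32751.43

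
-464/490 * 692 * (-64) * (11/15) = 113022976/3675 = 30754.55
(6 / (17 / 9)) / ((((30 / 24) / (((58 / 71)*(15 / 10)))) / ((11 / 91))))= 206712 / 549185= 0.38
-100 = -100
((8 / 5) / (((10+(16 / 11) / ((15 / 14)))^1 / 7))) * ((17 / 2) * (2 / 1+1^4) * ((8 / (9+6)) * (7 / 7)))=62832 / 4685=13.41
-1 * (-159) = 159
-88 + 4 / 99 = -8708 / 99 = -87.96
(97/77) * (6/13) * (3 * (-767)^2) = 1026126.47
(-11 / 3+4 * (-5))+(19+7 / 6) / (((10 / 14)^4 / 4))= 178889 / 625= 286.22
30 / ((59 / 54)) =1620 / 59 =27.46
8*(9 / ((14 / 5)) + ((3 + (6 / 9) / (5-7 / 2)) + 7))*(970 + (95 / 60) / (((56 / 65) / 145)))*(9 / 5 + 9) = 286000943 / 196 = 1459188.48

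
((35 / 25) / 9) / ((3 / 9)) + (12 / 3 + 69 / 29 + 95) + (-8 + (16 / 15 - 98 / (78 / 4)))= 169437 / 1885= 89.89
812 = 812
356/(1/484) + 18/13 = 2239970/13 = 172305.38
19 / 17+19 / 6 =437 / 102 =4.28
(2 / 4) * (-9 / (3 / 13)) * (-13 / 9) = 169 / 6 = 28.17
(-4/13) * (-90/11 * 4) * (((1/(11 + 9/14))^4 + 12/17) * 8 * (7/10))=39.81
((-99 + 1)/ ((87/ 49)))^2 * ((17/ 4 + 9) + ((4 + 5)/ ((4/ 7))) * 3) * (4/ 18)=2790163684/ 68121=40958.94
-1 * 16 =-16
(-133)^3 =-2352637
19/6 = 3.17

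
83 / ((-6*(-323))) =83 / 1938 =0.04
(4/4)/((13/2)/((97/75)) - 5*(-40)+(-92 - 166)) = -194/10277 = -0.02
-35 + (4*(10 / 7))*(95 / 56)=-1240 / 49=-25.31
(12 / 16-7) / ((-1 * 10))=5 / 8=0.62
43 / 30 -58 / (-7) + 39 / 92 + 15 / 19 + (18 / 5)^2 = 21926087 / 917700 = 23.89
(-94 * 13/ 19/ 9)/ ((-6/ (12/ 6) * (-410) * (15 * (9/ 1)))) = -611/ 14197275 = -0.00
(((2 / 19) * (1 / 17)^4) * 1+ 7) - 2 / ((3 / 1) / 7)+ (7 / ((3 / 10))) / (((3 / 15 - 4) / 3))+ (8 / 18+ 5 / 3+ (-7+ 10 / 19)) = -292072919 / 14282091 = -20.45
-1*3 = -3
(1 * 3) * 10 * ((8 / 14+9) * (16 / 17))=32160 / 119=270.25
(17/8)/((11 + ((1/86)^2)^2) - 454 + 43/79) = -9182899486/1912012322385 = -0.00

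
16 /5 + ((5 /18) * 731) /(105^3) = 13336571 /4167450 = 3.20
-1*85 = -85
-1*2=-2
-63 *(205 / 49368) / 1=-0.26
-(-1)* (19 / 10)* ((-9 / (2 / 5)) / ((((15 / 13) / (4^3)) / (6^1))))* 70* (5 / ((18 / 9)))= -2489760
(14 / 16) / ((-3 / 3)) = -7 / 8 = -0.88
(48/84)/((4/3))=3/7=0.43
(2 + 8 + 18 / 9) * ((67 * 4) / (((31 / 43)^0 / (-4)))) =-12864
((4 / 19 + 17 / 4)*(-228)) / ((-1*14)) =1017 / 14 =72.64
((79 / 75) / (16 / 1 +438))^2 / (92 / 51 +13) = 106097 / 291782962500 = 0.00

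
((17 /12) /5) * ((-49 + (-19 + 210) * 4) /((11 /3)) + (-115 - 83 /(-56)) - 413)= -63121 /672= -93.93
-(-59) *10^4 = 590000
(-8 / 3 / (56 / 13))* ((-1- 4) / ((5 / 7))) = 13 / 3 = 4.33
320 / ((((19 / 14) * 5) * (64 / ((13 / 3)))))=3.19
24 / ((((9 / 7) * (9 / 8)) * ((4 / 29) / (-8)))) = -25984 / 27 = -962.37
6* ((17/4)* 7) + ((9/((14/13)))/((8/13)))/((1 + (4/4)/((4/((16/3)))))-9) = 395277/2240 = 176.46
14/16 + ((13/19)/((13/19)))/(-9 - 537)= 1907/2184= 0.87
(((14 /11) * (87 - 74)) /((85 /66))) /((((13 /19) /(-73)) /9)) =-1048572 /85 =-12336.14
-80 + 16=-64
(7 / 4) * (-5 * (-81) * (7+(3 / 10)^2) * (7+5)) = 1206009 / 20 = 60300.45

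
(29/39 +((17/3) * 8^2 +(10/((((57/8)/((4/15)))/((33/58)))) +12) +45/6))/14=784089/28652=27.37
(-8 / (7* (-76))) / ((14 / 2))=2 / 931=0.00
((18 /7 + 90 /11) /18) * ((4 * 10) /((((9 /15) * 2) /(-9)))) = -13800 /77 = -179.22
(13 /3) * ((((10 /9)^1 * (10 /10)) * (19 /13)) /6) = 95 /81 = 1.17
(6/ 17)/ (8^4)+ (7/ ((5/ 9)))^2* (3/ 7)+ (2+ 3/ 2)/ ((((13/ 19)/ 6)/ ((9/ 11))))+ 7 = 12465635813/ 124467200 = 100.15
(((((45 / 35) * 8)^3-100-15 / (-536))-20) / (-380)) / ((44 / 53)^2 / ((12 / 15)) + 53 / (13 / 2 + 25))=-4500127036953 / 4493279788480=-1.00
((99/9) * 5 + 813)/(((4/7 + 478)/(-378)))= -1148364/1675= -685.59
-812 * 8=-6496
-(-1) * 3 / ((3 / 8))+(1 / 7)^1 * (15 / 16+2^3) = 1039 / 112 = 9.28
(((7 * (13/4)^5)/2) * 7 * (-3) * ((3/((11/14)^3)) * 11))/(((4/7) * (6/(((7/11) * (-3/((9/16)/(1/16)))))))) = 305775751099/2725888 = 112174.73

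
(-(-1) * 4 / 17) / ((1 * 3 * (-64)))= -1 / 816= -0.00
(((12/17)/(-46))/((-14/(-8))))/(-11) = 24/30107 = 0.00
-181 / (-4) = 181 / 4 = 45.25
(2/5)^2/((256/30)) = 3/160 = 0.02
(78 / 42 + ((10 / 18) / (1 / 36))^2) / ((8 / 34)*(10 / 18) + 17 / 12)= 1721556 / 6629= 259.70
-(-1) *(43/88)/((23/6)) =0.13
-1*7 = -7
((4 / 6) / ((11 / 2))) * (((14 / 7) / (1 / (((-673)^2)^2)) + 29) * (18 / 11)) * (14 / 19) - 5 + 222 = 137857224824179 / 2299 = 59963995138.83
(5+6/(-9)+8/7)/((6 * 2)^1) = 115/252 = 0.46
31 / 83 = 0.37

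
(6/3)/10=1/5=0.20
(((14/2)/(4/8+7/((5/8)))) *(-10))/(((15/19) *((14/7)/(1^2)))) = -1330/351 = -3.79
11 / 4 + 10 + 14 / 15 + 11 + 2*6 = 36.68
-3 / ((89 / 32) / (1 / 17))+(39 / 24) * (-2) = -20053 / 6052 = -3.31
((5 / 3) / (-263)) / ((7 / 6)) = -10 / 1841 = -0.01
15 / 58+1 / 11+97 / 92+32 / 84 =1100005 / 616308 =1.78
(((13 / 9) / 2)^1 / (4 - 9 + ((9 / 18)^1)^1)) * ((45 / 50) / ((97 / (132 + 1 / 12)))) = -4121 / 20952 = -0.20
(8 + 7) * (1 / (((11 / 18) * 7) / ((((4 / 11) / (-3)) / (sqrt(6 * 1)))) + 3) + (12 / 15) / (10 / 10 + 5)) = 285754 / 143309 - 10164 * sqrt(6) / 143309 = 1.82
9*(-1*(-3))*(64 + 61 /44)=77679 /44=1765.43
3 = 3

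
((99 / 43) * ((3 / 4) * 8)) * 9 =5346 / 43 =124.33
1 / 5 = 0.20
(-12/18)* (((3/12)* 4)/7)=-0.10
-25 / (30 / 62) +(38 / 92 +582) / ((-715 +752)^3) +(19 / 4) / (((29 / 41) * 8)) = -164816390485 / 3243412896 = -50.82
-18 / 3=-6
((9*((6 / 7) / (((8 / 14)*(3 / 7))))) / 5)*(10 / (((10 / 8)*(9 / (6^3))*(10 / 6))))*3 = 54432 / 25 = 2177.28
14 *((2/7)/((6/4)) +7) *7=2114/3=704.67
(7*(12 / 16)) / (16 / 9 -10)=-189 / 296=-0.64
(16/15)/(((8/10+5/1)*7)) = 0.03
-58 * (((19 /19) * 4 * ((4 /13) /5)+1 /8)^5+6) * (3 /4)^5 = -82.68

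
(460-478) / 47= -18 / 47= -0.38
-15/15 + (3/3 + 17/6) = 17/6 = 2.83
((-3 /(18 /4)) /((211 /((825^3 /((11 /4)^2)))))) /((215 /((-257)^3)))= 168048470700000 /9073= 18521819761.93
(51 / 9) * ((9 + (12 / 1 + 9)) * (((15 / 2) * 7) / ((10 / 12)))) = 10710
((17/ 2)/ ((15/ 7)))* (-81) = -3213/ 10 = -321.30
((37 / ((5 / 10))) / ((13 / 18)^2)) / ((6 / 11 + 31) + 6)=263736 / 69797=3.78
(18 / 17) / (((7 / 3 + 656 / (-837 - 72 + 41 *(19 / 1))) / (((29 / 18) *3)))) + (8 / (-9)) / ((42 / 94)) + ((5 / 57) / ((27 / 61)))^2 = -572041439644 / 149100765471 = -3.84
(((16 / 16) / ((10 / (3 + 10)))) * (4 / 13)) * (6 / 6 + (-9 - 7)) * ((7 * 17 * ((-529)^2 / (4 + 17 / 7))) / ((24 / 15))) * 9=-699322659 / 4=-174830664.75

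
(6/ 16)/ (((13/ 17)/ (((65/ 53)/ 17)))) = 15/ 424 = 0.04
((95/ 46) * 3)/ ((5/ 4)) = 114/ 23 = 4.96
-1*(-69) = 69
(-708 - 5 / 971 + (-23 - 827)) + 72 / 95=-143648273 / 92245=-1557.25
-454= -454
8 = 8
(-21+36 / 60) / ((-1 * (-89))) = -102 / 445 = -0.23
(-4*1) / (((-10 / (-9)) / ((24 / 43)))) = -432 / 215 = -2.01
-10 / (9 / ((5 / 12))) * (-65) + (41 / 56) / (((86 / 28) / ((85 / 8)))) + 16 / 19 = 23624237 / 705888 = 33.47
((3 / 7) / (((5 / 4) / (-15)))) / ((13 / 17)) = -612 / 91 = -6.73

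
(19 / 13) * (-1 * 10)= -190 / 13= -14.62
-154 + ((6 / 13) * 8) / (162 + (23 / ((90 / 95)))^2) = -487385362 / 3164941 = -154.00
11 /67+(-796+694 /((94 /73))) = -256.88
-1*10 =-10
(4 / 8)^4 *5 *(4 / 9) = 5 / 36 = 0.14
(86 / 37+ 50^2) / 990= 15431 / 6105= 2.53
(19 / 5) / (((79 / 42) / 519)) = 414162 / 395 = 1048.51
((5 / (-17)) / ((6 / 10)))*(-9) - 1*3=24 / 17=1.41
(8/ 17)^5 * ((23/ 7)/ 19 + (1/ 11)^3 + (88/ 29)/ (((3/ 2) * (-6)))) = -247507124224/ 65601657230571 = -0.00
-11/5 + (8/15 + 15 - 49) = -107/3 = -35.67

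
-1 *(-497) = 497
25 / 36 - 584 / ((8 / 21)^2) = -289687 / 72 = -4023.43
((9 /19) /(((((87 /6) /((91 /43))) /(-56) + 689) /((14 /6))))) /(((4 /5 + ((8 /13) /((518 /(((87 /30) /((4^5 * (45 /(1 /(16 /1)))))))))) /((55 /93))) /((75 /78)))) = 7805147750400000 /4047444102038468707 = 0.00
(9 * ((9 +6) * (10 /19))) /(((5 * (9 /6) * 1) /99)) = 17820 /19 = 937.89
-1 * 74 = -74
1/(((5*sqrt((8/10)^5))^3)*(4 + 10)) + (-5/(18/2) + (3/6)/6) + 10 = 9.53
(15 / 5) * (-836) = -2508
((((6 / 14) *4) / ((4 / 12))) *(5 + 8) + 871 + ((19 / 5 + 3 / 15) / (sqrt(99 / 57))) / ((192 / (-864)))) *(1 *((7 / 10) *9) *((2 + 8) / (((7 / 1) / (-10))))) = -590850 / 7 + 540 *sqrt(627) / 11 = -83177.91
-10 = -10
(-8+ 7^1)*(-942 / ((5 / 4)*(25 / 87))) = 327816 / 125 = 2622.53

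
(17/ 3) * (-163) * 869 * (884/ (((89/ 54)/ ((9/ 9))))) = -38316080088/ 89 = -430517753.80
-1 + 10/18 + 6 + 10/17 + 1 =1093/153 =7.14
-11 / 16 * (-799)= 8789 / 16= 549.31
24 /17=1.41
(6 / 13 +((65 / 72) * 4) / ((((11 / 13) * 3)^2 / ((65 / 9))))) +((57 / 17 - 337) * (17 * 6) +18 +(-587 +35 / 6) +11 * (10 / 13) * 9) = -39578368408 / 1146717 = -34514.50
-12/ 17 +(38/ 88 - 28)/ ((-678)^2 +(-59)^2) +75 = 89062231/ 1198780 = 74.29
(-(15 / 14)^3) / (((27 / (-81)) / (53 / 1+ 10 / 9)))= 547875 / 2744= 199.66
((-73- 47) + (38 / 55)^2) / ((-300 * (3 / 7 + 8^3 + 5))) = 632723 / 821741250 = 0.00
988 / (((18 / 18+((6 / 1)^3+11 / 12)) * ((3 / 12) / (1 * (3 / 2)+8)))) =450528 / 2615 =172.29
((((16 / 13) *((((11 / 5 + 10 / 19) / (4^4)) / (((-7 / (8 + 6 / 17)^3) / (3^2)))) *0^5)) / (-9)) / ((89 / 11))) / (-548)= 0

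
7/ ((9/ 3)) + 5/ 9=26/ 9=2.89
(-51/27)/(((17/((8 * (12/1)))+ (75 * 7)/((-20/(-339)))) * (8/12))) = -272/854297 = -0.00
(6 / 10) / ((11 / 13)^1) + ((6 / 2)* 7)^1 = 1194 / 55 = 21.71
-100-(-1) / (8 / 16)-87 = -185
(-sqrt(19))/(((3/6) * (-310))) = 0.03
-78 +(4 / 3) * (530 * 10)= 20966 / 3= 6988.67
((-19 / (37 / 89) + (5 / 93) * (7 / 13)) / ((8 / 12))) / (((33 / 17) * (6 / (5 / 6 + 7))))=-408114019 / 8857134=-46.08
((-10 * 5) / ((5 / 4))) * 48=-1920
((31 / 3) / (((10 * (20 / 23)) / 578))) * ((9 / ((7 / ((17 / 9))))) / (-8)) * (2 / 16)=-3502969 / 134400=-26.06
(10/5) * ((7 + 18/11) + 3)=256/11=23.27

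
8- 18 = -10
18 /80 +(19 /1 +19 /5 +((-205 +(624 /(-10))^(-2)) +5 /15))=-88408507 /486720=-181.64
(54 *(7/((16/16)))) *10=3780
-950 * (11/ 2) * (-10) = 52250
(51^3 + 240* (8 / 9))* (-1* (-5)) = 1992965 / 3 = 664321.67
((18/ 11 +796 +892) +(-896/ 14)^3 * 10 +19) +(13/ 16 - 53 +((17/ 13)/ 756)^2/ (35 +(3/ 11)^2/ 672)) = -377218651486917621317/ 143988480011376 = -2619783.55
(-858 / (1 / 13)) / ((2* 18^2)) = -1859 / 108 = -17.21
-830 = -830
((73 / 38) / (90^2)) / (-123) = -73 / 37859400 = -0.00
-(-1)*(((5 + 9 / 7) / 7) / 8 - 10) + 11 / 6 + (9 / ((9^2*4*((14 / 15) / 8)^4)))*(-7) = -1088288 / 1029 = -1057.62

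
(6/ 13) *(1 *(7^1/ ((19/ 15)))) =630/ 247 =2.55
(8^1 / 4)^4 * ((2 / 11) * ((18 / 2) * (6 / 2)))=864 / 11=78.55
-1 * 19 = -19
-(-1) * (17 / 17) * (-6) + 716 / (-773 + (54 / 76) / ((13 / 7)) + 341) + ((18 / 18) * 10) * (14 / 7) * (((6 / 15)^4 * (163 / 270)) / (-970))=-165009725542 / 21544003125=-7.66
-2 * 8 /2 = -8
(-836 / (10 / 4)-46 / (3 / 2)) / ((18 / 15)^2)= -6845 / 27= -253.52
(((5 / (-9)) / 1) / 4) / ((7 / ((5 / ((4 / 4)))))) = -25 / 252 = -0.10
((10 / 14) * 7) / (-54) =-5 / 54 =-0.09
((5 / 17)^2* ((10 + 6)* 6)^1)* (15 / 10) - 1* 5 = 2155 / 289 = 7.46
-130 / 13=-10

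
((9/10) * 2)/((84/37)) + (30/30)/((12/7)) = 1.38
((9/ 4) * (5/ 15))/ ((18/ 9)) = 3/ 8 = 0.38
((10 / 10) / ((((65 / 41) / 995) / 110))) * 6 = 5384940 / 13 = 414226.15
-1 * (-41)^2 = -1681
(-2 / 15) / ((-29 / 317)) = 634 / 435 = 1.46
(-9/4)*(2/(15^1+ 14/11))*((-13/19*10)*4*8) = 205920/3401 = 60.55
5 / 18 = 0.28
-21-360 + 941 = 560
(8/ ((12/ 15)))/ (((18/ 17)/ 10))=850/ 9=94.44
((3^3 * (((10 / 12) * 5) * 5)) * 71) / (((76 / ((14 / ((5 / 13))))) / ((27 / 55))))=7850115 / 836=9390.09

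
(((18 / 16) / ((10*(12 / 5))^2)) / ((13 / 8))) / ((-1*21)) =-1 / 17472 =-0.00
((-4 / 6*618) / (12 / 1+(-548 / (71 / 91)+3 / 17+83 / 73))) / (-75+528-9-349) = 18150866 / 2883873485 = 0.01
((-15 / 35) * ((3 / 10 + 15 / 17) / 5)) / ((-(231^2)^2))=67 / 1882445345550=0.00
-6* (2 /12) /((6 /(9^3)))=-243 /2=-121.50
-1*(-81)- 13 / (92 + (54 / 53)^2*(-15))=17353211 / 214688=80.83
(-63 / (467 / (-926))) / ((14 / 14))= 58338 / 467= 124.92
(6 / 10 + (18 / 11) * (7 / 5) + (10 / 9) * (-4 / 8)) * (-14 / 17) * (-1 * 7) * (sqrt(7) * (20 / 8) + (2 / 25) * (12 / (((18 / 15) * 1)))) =26656 / 2475 + 3332 * sqrt(7) / 99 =99.82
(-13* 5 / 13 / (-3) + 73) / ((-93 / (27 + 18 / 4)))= -784 / 31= -25.29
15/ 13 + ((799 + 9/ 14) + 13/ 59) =8601321/ 10738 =801.02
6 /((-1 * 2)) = -3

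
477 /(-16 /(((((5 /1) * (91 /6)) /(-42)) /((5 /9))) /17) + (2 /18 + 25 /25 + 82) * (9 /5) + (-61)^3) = -10335 /4912867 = -0.00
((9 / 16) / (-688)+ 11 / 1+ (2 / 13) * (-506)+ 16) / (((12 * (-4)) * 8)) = 7276405 / 54951936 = 0.13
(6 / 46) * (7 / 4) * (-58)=-609 / 46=-13.24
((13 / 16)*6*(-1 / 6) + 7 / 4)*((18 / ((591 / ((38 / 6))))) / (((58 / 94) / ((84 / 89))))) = 281295 / 1016914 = 0.28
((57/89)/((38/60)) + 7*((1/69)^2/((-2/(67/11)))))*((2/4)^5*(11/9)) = 9385039/244067904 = 0.04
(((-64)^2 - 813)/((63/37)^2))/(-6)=-91723/486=-188.73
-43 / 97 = -0.44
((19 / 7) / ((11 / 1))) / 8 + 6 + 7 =8027 / 616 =13.03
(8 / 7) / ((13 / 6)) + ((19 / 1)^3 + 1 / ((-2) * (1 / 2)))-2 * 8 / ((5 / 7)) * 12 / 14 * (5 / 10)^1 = 3116262 / 455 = 6848.93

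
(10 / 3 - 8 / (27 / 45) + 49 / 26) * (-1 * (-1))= -211 / 26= -8.12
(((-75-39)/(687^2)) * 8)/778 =-152/61198647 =-0.00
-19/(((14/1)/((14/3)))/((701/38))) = -701/6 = -116.83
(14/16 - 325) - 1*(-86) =-1905/8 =-238.12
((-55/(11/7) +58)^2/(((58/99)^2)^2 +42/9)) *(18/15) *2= 304893173574/1148986585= 265.36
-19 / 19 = -1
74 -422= -348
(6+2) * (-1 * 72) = -576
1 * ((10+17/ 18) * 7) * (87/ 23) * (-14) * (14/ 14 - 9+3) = 20285.29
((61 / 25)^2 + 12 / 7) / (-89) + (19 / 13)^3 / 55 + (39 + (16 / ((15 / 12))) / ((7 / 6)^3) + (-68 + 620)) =276208070637899 / 461091255625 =599.03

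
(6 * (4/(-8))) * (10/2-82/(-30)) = -116/5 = -23.20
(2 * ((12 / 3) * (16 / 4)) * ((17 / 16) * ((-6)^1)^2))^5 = 2747306344218624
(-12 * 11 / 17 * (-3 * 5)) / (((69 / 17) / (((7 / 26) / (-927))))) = -770 / 92391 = -0.01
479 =479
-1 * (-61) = 61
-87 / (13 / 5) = -435 / 13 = -33.46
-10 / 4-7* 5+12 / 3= -67 / 2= -33.50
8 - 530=-522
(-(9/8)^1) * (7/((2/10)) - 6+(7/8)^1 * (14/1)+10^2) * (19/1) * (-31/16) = 2995065/512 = 5849.74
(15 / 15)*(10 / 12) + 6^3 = 1301 / 6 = 216.83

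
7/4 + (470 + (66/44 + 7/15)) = 28423/60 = 473.72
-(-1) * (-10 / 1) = -10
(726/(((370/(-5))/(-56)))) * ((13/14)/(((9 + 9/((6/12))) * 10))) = 3146/1665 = 1.89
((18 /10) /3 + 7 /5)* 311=622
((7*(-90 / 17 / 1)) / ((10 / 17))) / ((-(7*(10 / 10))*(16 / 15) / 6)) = 50.62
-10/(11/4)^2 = -160/121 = -1.32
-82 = -82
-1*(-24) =24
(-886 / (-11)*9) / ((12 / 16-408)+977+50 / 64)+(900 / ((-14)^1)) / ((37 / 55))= -4904379738 / 52014193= -94.29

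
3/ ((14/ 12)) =18/ 7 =2.57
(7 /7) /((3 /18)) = 6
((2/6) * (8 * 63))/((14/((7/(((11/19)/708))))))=1129968/11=102724.36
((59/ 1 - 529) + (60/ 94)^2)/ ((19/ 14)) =-14522620/ 41971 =-346.02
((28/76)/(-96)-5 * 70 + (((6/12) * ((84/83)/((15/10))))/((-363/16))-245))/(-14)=1557115675/36636864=42.50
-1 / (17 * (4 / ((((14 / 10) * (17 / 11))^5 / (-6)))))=1403737447 / 12078825000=0.12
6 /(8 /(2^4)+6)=12 /13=0.92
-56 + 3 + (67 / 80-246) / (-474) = -1990147 / 37920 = -52.48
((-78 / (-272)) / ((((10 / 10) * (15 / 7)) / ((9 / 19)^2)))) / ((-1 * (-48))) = 2457 / 3927680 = 0.00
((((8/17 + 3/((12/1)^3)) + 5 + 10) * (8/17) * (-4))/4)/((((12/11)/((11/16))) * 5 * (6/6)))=-3666421/3995136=-0.92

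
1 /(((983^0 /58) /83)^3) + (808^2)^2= 537793907640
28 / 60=7 / 15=0.47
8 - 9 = -1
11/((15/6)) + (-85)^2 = 36147/5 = 7229.40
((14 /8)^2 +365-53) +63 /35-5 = 24949 /80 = 311.86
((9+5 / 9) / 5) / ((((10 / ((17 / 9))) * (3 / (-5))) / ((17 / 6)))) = -12427 / 7290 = -1.70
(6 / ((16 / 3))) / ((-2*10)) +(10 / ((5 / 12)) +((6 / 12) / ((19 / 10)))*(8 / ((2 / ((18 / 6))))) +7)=103669 / 3040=34.10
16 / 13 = 1.23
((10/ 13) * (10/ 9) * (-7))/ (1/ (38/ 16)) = -3325/ 234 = -14.21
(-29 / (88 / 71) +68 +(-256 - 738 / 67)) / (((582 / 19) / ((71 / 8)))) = -64.44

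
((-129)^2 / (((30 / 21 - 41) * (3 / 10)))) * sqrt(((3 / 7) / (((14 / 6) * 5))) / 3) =-11094 * sqrt(15) / 277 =-155.12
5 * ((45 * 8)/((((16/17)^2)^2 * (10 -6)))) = 18792225/32768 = 573.49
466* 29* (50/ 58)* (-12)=-139800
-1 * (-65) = 65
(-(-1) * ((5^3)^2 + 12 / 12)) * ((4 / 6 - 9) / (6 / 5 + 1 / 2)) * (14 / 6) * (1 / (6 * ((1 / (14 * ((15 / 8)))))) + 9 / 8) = -150400250 / 153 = -983008.17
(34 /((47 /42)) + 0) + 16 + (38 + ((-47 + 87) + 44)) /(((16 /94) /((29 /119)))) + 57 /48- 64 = 14160639 /89488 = 158.24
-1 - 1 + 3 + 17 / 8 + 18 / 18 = 33 / 8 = 4.12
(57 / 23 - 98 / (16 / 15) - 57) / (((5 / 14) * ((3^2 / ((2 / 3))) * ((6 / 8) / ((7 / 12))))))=-146657 / 6210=-23.62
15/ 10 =3/ 2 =1.50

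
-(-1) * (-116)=-116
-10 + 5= -5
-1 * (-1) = 1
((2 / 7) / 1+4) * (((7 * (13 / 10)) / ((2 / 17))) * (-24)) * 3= -23868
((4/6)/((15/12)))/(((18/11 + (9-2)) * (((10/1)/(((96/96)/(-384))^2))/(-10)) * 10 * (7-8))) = 11/262656000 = 0.00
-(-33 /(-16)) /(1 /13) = -429 /16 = -26.81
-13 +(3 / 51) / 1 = -220 / 17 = -12.94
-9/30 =-3/10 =-0.30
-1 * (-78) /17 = 78 /17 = 4.59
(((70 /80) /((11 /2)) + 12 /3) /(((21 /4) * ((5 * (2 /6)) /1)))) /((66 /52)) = 1586 /4235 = 0.37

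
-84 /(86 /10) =-420 /43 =-9.77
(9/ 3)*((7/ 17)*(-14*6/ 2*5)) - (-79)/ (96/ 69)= -110231/ 544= -202.63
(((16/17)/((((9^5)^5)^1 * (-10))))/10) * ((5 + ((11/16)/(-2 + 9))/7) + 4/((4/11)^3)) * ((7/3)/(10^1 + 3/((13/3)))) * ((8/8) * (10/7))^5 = -299650000/199578933576404562205953911132163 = -0.00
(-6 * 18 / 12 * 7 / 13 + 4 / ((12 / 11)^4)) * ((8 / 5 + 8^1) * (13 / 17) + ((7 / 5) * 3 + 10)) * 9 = -249490229 / 636480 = -391.98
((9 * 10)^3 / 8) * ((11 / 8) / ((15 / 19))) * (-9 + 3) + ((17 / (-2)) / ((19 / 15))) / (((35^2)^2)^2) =-952256.25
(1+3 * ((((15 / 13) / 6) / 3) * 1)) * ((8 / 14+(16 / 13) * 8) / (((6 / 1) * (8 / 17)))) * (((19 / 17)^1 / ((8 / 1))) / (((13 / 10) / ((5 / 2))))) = 1.18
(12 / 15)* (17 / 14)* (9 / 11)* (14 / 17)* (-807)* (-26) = 755352 / 55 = 13733.67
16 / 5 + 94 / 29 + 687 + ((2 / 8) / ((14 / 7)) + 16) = 823097 / 1160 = 709.57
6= 6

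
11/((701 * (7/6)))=66/4907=0.01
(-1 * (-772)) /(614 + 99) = 772 /713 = 1.08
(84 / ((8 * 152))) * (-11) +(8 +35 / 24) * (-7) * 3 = -60613 / 304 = -199.38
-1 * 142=-142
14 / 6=7 / 3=2.33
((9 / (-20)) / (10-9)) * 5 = -9 / 4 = -2.25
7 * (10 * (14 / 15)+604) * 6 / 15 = 5152 / 3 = 1717.33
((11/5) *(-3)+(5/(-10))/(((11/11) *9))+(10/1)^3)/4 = 89401/360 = 248.34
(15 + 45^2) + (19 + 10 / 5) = 2061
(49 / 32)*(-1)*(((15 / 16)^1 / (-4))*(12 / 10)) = 441 / 1024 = 0.43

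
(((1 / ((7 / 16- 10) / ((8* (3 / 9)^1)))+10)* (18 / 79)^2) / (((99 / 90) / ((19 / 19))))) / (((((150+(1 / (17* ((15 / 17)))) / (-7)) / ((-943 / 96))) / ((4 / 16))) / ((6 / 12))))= -0.00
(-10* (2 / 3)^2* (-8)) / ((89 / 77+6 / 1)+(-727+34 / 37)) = -455840 / 9216981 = -0.05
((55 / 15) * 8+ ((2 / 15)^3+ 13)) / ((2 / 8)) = 169.34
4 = 4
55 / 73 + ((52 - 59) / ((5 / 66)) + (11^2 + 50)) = 28964 / 365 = 79.35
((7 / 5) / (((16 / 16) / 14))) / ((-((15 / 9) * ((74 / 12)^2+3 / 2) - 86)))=10584 / 10865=0.97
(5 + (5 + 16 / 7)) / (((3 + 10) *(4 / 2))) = 43 / 91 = 0.47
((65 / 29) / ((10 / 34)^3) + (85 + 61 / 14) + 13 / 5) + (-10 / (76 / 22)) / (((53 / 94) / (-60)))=4988853717 / 10221050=488.10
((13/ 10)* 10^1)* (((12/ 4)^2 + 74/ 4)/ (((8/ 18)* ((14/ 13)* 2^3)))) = 83655/ 896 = 93.36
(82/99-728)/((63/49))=-503930/891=-565.58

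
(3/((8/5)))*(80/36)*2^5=400/3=133.33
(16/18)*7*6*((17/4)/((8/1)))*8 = 476/3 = 158.67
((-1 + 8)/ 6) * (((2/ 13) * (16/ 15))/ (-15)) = -112/ 8775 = -0.01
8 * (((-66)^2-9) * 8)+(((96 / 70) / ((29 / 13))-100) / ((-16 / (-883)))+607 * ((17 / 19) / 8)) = 42086205699 / 154280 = 272791.07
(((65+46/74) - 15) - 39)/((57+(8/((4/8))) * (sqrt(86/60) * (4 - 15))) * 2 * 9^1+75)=-75680 * sqrt(1290)/812338293 - 789050/812338293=-0.00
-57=-57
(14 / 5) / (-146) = -7 / 365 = -0.02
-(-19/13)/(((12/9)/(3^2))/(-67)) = -34371/52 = -660.98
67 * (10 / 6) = 335 / 3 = 111.67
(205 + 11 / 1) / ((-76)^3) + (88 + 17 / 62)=150156391 / 1701032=88.27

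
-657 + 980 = 323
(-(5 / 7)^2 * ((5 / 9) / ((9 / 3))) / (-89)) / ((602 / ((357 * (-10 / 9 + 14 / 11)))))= 17000 / 167082993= 0.00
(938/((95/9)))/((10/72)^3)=393869952/11875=33168.00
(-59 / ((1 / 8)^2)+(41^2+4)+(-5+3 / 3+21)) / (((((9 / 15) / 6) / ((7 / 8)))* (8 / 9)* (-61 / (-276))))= -92373.75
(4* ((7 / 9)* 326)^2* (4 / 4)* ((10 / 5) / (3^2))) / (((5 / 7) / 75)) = 1458106720 / 243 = 6000439.18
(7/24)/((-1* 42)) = -0.01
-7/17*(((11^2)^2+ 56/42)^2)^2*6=-52125977473155687374/459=-113564221074413262.25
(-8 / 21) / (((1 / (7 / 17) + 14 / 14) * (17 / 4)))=-4 / 153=-0.03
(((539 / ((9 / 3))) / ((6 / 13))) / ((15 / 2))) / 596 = 7007 / 80460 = 0.09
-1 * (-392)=392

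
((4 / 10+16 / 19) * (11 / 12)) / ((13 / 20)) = 1298 / 741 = 1.75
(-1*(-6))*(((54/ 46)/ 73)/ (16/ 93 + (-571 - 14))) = -15066/ 91319131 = -0.00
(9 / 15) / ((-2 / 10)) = -3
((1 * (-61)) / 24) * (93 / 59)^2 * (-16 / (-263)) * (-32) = 11255232 / 915503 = 12.29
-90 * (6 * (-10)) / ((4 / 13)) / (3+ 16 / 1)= 923.68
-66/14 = -33/7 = -4.71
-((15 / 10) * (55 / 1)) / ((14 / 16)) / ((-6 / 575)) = 9035.71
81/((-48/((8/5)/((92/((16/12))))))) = -0.04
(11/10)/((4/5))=11/8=1.38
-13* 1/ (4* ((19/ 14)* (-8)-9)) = 91/ 556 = 0.16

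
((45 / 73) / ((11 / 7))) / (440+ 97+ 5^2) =315 / 451286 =0.00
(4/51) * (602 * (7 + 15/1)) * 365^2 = 7057727600/51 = 138386815.69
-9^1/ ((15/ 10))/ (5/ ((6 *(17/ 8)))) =-153/ 10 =-15.30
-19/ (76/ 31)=-31/ 4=-7.75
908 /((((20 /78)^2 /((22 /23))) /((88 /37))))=668436912 /21275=31418.89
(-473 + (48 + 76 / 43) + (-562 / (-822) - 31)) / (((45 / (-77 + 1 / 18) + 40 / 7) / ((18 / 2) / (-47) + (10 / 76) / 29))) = 150495009221753 / 9104124430452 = 16.53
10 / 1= 10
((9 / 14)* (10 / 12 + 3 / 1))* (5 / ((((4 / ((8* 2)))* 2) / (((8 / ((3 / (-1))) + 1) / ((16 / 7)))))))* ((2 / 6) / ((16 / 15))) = -2875 / 512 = -5.62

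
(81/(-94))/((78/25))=-0.28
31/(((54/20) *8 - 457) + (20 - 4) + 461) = 155/208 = 0.75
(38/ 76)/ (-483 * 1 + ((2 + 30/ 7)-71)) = -7/ 7668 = -0.00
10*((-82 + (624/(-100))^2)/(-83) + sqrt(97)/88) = 5*sqrt(97)/44 + 53828/10375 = 6.31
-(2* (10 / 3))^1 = -20 / 3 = -6.67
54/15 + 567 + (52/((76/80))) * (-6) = 23007/95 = 242.18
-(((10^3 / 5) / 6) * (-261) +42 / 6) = 8693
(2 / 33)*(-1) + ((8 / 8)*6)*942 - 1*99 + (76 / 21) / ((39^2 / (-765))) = 216710141 / 39039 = 5551.12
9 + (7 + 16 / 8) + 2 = 20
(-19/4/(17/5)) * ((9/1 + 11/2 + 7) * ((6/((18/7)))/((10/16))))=-5719/51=-112.14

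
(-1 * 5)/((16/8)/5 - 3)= 25/13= 1.92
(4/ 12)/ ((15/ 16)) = 16/ 45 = 0.36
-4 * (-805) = 3220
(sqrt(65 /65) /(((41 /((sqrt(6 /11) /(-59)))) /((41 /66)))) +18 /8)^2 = 1125870281 /222394128 - 3 * sqrt(66) /28556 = 5.06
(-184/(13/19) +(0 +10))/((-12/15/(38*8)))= 1279080/13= 98390.77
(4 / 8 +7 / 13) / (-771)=-9 / 6682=-0.00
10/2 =5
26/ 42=13/ 21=0.62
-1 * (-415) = 415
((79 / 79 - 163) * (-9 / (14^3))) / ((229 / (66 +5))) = 51759 / 314188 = 0.16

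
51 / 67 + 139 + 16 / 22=103540 / 737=140.49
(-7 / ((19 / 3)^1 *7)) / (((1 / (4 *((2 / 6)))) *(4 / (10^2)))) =-100 / 19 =-5.26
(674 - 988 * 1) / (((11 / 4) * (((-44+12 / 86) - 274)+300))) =6751 / 1056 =6.39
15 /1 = 15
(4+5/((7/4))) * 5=240/7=34.29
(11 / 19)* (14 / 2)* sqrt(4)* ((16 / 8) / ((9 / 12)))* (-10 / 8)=-1540 / 57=-27.02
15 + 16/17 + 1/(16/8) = 559/34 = 16.44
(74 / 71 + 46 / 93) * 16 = 162368 / 6603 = 24.59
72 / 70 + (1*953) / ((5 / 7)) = 46733 / 35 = 1335.23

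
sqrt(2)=1.41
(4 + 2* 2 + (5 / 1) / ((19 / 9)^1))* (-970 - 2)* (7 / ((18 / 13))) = -968058 / 19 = -50950.42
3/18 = 1/6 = 0.17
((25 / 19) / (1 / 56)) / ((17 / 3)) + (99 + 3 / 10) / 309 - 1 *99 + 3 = -27505327 / 332690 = -82.68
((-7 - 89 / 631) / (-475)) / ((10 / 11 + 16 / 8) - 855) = -49566 / 2809322425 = -0.00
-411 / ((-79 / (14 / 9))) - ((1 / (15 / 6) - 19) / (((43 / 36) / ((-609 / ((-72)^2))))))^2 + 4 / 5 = 15554857147 / 2804563200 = 5.55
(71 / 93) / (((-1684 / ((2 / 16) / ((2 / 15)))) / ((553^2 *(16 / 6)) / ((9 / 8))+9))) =-6948066745 / 22552128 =-308.09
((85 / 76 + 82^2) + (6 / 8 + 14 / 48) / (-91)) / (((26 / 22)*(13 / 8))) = 3501.83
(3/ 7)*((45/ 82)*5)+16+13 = 30.18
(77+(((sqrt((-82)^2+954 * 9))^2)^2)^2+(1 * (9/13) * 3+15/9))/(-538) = -2142719736113193149/20982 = -102121806124925.80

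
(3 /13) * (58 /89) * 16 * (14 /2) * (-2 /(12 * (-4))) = 812 /1157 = 0.70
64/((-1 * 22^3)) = -8/1331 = -0.01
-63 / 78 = -21 / 26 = -0.81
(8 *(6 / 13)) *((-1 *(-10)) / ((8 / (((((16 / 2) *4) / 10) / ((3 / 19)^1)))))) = 1216 / 13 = 93.54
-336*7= -2352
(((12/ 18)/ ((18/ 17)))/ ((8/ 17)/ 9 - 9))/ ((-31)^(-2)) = -277729/ 4107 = -67.62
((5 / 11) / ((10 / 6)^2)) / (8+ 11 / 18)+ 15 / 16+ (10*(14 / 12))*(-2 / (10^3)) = 381853 / 409200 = 0.93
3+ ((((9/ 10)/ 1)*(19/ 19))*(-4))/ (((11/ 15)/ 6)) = -291/ 11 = -26.45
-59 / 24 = -2.46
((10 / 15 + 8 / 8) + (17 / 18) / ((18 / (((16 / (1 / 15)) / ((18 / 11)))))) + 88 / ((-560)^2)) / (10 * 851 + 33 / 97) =8650719281 / 7863411376800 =0.00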